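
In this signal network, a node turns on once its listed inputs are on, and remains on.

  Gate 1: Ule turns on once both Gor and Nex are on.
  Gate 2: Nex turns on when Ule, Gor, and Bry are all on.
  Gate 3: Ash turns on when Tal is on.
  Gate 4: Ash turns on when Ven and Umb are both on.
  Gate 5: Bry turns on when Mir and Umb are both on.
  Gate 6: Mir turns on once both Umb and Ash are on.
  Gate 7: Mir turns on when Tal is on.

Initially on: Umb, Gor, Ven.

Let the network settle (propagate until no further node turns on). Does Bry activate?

Yes

Gate 4: Ven and Umb on → Ash on.
Umb and Ash are on, so Mir turns on (Gate 6).
Mir and Umb are on, so Bry turns on (Gate 5).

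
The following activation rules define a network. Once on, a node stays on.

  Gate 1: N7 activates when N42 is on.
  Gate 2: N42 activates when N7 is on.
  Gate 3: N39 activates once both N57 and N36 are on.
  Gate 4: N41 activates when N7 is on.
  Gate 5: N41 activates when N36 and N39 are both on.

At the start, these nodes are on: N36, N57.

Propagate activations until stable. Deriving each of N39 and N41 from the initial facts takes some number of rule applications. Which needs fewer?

N39

N39: Gate 3: N57 and N36 on → N39 on. [1 rule application]
N41: N57 and N36 are on, so N39 activates (Gate 3). N36 and N39 are on, so N41 activates (Gate 5). [2 rule applications]
N39 needs fewer.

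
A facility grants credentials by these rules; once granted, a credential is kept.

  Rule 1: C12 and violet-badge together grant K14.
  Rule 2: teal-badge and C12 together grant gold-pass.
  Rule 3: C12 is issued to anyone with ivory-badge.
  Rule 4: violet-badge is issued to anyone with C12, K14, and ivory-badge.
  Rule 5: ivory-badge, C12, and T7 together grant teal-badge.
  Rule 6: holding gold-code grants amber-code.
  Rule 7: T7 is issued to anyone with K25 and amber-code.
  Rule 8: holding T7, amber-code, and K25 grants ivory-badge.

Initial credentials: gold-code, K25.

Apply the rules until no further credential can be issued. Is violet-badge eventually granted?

No

violet-badge would need C12, K14, and ivory-badge (Rule 4), but K14 is never granted.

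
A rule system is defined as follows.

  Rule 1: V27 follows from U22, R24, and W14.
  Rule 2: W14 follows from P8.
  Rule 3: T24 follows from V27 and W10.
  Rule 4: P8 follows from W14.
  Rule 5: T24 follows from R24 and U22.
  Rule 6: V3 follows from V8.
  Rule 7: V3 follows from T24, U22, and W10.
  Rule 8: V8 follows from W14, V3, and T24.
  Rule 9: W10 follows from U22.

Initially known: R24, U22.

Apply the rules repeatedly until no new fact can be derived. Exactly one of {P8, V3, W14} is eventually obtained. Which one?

From R24 and U22, Rule 5 gives T24.
U22 holds, so W10 follows (Rule 9).
From T24, U22, and W10, Rule 7 gives V3.
P8 would need W14 (Rule 4), but W14 is never established. W14 would need P8 (Rule 2), but P8 is never established.

V3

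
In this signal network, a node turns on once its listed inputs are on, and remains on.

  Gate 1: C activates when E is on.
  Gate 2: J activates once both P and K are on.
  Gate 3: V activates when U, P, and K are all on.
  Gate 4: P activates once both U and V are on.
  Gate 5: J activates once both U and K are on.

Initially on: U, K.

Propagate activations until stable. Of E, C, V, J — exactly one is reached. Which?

J

Gate 5: U and K on → J on.
V would need U, P, and K (Gate 3), but P never turns on. No rule produces E, and it is not given. C would need E (Gate 1), but E never turns on.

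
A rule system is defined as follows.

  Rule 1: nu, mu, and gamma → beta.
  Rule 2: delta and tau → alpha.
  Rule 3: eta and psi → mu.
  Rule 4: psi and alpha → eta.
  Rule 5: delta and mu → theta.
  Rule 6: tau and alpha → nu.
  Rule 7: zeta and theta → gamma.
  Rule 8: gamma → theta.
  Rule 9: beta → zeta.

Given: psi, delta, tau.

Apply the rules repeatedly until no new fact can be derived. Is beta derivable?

No

beta would need nu, mu, and gamma (Rule 1), but gamma is never established.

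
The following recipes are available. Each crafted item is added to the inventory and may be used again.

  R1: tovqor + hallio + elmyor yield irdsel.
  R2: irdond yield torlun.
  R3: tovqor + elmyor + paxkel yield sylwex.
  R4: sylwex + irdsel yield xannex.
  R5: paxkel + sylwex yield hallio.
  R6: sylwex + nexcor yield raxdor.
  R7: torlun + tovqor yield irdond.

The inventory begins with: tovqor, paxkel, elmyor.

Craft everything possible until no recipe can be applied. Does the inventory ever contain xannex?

Yes

tovqor + elmyor + paxkel → sylwex (R3).
paxkel + sylwex → hallio (R5).
tovqor + hallio + elmyor → irdsel (R1).
sylwex + irdsel → xannex (R4).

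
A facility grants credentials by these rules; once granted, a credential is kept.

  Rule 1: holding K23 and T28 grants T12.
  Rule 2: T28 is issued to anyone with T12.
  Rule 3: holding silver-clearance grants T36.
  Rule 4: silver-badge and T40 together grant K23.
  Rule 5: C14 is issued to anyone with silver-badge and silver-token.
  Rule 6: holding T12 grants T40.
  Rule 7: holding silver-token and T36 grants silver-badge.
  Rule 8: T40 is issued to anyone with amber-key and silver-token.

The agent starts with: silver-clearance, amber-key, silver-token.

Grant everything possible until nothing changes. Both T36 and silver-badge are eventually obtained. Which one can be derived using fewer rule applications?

T36

T36: Holding silver-clearance grants T36 (Rule 3). [1 rule application]
silver-badge: Holding silver-clearance grants T36 (Rule 3). Holding silver-token and T36 grants silver-badge (Rule 7). [2 rule applications]
T36 needs fewer.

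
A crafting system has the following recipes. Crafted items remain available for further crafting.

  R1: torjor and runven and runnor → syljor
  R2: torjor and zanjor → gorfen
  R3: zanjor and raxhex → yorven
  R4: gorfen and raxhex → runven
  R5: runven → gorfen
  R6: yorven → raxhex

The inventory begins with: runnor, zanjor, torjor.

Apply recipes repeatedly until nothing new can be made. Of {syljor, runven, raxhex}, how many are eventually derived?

syljor would need torjor, runven, and runnor (R1), but runven is never obtained.
runven would need gorfen and raxhex (R4), but raxhex is never obtained.
raxhex would need yorven (R6), but yorven is never obtained.
None of the 3 are reached.

0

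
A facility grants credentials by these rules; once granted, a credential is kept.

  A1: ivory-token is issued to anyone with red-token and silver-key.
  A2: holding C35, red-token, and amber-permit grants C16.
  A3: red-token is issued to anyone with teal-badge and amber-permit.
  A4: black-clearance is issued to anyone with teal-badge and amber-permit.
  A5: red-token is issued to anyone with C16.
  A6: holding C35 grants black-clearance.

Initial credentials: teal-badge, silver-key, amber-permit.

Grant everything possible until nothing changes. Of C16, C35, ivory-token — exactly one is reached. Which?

Holding teal-badge and amber-permit grants red-token (A3).
Holding red-token and silver-key grants ivory-token (A1).
No rule produces C35, and it is not given. C16 would need C35, red-token, and amber-permit (A2), but C35 is never granted.

ivory-token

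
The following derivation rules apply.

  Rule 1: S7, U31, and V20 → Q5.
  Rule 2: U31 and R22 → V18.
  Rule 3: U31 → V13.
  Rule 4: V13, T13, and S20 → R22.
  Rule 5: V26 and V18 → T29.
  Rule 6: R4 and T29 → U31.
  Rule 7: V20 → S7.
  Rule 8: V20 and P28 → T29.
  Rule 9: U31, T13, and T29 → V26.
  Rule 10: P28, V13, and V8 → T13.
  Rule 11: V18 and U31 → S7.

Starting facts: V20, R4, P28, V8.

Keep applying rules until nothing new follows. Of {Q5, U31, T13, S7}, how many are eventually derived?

From V20, Rule 7 gives S7.
From V20 and P28, Rule 8 gives T29.
R4 and T29 hold, so U31 follows (Rule 6).
From U31, Rule 3 gives V13.
From S7, U31, and V20, Rule 1 gives Q5.
From P28, V13, and V8, Rule 10 gives T13.
Q5: reached.
U31: reached.
T13: reached.
S7: reached.
All 4 are reached.

4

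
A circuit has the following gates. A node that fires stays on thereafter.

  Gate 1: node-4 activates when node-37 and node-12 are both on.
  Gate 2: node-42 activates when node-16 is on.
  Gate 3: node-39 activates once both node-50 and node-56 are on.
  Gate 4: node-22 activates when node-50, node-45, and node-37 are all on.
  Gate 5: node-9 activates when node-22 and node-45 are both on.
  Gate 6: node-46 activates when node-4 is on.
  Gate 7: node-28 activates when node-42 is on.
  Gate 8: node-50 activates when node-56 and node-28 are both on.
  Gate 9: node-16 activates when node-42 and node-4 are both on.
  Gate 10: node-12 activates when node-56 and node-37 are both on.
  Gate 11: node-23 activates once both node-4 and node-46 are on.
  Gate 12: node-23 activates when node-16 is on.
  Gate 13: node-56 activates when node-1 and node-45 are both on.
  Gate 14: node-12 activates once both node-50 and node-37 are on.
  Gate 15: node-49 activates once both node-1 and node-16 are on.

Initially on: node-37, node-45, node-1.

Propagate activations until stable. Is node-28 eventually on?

node-28 would need node-42 (Gate 7), but node-42 never turns on.

No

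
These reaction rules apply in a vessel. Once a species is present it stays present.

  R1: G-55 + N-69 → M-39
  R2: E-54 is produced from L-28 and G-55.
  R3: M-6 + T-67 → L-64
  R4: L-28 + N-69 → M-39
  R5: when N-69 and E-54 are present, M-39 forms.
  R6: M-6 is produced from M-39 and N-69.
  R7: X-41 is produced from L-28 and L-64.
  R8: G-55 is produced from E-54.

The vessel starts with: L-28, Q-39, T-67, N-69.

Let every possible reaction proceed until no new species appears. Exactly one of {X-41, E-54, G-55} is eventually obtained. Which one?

X-41

L-28 and N-69 present → M-39 forms (R4).
M-39 and N-69 present → M-6 forms (R6).
M-6 and T-67 present → L-64 forms (R3).
L-28 and L-64 present → X-41 forms (R7).
G-55 would need E-54 (R8), but E-54 never forms. E-54 would need L-28 and G-55 (R2), but G-55 never forms.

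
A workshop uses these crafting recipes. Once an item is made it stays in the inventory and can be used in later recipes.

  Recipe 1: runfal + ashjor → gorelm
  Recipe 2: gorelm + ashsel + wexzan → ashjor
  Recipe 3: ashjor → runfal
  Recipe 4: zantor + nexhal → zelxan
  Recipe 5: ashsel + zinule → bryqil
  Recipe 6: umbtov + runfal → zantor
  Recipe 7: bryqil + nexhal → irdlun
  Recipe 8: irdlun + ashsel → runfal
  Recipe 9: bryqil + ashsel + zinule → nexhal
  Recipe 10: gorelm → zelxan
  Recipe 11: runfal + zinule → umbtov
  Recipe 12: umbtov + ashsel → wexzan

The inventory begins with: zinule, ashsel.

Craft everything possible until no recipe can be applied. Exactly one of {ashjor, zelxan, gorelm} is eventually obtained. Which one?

zelxan

Using Recipe 5, ashsel and zinule make bryqil.
bryqil + ashsel + zinule → nexhal (Recipe 9).
Using Recipe 7, bryqil and nexhal make irdlun.
irdlun + ashsel → runfal (Recipe 8).
runfal + zinule → umbtov (Recipe 11).
Using Recipe 6, umbtov and runfal make zantor.
Using Recipe 4, zantor and nexhal make zelxan.
gorelm would need runfal and ashjor (Recipe 1), but ashjor is never obtained. ashjor would need gorelm, ashsel, and wexzan (Recipe 2), but gorelm is never obtained.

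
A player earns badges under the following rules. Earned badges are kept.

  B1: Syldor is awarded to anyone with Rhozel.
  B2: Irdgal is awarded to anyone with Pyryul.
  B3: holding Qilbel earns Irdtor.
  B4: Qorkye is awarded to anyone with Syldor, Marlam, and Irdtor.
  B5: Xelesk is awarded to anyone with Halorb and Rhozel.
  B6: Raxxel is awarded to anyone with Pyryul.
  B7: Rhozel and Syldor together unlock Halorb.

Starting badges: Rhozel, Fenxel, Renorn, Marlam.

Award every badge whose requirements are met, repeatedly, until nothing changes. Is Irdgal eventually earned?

Irdgal would need Pyryul (B2), but Pyryul is never earned.

No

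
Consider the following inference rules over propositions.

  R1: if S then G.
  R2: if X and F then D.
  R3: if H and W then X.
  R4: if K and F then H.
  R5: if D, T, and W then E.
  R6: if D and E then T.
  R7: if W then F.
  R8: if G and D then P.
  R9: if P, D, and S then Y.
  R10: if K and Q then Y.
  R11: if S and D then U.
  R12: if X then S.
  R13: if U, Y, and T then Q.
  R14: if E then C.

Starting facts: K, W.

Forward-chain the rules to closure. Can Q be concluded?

Q would need U, Y, and T (R13), but T is never established.

No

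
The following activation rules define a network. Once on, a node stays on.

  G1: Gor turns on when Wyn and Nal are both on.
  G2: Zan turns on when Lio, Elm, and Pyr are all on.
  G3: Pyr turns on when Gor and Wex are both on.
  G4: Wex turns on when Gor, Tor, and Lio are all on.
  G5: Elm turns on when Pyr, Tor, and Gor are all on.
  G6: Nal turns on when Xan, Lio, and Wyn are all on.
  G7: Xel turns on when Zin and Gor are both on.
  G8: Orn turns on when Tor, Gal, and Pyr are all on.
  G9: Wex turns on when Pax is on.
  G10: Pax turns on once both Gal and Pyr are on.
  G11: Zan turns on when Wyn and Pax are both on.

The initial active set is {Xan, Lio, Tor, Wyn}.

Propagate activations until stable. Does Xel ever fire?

Xel would need Zin and Gor (G7), but Zin never turns on.

No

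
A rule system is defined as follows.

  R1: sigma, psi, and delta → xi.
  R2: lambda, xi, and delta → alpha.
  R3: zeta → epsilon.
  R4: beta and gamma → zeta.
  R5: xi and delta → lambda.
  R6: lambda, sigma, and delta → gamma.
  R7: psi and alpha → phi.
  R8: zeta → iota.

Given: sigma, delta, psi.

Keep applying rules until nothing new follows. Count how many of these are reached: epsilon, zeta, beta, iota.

0

epsilon would need zeta (R3), but zeta is never established.
zeta would need beta and gamma (R4), but beta is never established.
No rule produces beta, and it is not given.
iota would need zeta (R8), but zeta is never established.
None of the 4 are reached.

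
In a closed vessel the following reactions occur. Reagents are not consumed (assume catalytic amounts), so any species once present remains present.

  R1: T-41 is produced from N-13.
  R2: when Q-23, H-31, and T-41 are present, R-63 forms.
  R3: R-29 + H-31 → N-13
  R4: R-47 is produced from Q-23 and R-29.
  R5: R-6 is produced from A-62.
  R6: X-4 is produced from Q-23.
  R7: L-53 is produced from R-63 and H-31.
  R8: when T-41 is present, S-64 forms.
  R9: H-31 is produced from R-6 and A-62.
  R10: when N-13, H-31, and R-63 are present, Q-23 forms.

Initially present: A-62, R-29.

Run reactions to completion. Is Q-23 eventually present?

Q-23 would need N-13, H-31, and R-63 (R10), but R-63 never forms.

No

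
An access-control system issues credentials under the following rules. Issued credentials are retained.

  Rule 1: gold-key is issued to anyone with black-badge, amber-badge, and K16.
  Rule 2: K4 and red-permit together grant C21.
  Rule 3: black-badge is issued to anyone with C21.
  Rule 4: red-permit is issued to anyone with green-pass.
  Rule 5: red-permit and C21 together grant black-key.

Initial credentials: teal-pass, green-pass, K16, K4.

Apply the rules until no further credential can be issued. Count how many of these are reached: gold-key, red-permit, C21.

Holding green-pass grants red-permit (Rule 4).
Holding K4 and red-permit grants C21 (Rule 2).
gold-key would need black-badge, amber-badge, and K16 (Rule 1), but amber-badge is never granted.
red-permit: reached.
C21: reached.
Reached: red-permit and C21 — 2 of the 3.

2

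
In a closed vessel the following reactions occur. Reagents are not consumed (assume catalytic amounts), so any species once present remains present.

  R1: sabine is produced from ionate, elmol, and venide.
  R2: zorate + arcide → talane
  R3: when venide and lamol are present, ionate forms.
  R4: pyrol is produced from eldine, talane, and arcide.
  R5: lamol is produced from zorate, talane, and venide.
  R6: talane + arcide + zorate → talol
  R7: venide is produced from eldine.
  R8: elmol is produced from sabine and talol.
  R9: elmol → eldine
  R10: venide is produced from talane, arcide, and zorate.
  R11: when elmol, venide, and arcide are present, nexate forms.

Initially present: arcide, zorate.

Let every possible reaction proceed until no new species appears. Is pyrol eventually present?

pyrol would need eldine, talane, and arcide (R4), but eldine never forms.

No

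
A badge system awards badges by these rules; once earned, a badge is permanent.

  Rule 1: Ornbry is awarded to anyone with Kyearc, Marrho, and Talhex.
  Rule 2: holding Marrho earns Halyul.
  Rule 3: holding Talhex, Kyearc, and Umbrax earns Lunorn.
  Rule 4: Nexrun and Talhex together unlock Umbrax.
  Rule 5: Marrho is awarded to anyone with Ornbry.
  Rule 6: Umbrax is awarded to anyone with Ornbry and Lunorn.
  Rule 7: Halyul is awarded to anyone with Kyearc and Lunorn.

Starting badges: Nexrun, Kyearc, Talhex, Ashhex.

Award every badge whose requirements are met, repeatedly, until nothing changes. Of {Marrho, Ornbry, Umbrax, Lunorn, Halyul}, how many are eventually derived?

3

With Nexrun and Talhex, Umbrax is earned (Rule 4).
With Talhex, Kyearc, and Umbrax, Lunorn is earned (Rule 3).
With Kyearc and Lunorn, Halyul is earned (Rule 7).
Marrho would need Ornbry (Rule 5), but Ornbry is never earned.
Ornbry would need Kyearc, Marrho, and Talhex (Rule 1), but Marrho is never earned.
Umbrax: reached.
Lunorn: reached.
Halyul: reached.
Reached: Umbrax, Lunorn, and Halyul — 3 of the 5.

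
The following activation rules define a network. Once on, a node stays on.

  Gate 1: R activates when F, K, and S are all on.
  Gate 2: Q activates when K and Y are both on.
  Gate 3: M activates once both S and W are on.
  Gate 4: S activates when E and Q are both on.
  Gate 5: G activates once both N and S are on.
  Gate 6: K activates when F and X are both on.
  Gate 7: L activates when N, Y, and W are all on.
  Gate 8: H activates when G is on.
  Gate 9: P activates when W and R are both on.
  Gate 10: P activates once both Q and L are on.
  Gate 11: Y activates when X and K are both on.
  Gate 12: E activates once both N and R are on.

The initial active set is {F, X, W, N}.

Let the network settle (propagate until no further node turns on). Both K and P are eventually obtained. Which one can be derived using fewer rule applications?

K: F and X are on, so K activates (Gate 6). [1 rule application]
P: Gate 6: F and X on → K on. Gate 11: X and K on → Y on. N, Y, and W are on, so L activates (Gate 7). K and Y are on, so Q activates (Gate 2). Gate 10: Q and L on → P on. [5 rule applications]
K needs fewer.

K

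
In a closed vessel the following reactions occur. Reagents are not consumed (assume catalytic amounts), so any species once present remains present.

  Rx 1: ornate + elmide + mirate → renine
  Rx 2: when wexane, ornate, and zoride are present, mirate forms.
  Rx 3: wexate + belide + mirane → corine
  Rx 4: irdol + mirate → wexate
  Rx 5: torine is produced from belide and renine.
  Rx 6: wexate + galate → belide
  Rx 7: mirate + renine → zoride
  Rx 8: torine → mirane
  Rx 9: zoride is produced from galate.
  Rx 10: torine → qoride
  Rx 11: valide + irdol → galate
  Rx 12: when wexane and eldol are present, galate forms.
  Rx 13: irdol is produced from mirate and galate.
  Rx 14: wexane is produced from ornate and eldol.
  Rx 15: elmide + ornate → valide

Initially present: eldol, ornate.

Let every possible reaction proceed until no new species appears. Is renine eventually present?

No

renine would need ornate, elmide, and mirate (Rx 1), but elmide never forms.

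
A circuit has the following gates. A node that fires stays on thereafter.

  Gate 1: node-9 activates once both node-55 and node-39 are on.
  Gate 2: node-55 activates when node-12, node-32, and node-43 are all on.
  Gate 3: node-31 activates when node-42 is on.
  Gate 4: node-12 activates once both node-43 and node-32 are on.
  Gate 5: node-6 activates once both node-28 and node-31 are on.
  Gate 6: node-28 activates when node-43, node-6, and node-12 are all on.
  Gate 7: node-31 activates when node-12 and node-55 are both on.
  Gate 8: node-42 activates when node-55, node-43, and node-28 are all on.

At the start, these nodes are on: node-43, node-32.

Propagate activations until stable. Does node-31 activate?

Yes

Gate 4: node-43 and node-32 on → node-12 on.
Gate 2: node-12, node-32, and node-43 on → node-55 on.
Gate 7: node-12 and node-55 on → node-31 on.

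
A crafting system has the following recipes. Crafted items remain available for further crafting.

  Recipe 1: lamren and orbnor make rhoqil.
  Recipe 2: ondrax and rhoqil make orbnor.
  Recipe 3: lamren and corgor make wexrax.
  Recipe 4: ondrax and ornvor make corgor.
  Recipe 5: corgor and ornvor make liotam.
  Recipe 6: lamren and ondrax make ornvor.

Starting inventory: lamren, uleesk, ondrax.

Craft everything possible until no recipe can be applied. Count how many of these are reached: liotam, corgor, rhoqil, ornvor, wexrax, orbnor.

Using Recipe 6, lamren and ondrax make ornvor.
Using Recipe 4, ondrax and ornvor make corgor.
corgor and ornvor → liotam (Recipe 5).
Using Recipe 3, lamren and corgor make wexrax.
liotam: reached.
corgor: reached.
rhoqil would need lamren and orbnor (Recipe 1), but orbnor is never obtained.
ornvor: reached.
wexrax: reached.
orbnor would need ondrax and rhoqil (Recipe 2), but rhoqil is never obtained.
Reached: liotam, corgor, ornvor, and wexrax — 4 of the 6.

4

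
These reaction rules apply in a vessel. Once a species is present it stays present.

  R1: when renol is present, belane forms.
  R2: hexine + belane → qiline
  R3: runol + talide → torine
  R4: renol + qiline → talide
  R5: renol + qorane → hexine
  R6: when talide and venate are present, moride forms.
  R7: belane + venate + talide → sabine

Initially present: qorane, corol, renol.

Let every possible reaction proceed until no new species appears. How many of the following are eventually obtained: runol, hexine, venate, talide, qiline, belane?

4

renol and qorane present → hexine forms (R5).
renol present → belane forms (R1).
hexine and belane present → qiline forms (R2).
renol and qiline present → talide forms (R4).
No rule produces runol, and it is not given.
hexine: reached.
No rule produces venate, and it is not given.
talide: reached.
qiline: reached.
belane: reached.
Reached: hexine, talide, qiline, and belane — 4 of the 6.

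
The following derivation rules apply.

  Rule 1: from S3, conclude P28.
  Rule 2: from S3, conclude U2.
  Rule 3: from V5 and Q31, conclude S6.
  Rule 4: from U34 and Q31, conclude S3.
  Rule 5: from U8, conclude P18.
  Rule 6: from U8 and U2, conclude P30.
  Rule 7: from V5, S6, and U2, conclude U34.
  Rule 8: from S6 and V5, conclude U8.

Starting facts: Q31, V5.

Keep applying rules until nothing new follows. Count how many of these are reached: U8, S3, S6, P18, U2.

3

From V5 and Q31, Rule 3 gives S6.
From S6 and V5, Rule 8 gives U8.
U8 holds, so P18 follows (Rule 5).
U8: reached.
S3 would need U34 and Q31 (Rule 4), but U34 is never established.
S6: reached.
P18: reached.
U2 would need S3 (Rule 2), but S3 is never established.
Reached: U8, S6, and P18 — 3 of the 5.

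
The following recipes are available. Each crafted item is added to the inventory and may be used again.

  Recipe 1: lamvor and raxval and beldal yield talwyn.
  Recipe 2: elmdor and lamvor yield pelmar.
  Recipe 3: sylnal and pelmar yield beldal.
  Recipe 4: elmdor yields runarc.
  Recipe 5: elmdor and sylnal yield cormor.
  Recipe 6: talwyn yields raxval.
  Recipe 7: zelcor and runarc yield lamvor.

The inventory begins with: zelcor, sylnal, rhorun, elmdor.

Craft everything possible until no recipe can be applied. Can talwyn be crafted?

No

talwyn would need lamvor, raxval, and beldal (Recipe 1), but raxval is never obtained.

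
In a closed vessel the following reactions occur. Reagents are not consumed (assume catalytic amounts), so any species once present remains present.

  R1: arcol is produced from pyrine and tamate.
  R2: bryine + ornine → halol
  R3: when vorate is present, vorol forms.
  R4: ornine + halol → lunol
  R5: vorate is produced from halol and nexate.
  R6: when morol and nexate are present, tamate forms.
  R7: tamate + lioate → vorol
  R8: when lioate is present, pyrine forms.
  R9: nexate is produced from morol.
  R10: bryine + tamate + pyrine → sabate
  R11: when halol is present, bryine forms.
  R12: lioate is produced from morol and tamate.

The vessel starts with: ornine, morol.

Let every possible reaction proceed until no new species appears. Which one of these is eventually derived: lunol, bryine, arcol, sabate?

morol present → nexate forms (R9).
morol and nexate present → tamate forms (R6).
morol and tamate present → lioate forms (R12).
lioate present → pyrine forms (R8).
pyrine and tamate present → arcol forms (R1).
sabate would need bryine, tamate, and pyrine (R10), but bryine never forms. bryine would need halol (R11), but halol never forms. lunol would need ornine and halol (R4), but halol never forms.

arcol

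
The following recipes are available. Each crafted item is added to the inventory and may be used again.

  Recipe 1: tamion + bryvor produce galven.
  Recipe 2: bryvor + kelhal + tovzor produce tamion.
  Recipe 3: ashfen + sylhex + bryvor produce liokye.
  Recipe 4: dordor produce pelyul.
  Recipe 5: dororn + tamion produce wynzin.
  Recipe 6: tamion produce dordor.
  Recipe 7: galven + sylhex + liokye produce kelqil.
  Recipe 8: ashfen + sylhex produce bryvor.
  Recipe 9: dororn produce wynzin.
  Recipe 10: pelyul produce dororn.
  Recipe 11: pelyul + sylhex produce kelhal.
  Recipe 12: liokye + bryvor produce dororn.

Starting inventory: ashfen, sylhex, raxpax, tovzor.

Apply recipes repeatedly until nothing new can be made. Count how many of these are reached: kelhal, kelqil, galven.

0

kelhal would need pelyul and sylhex (Recipe 11), but pelyul is never obtained.
kelqil would need galven, sylhex, and liokye (Recipe 7), but galven is never obtained.
galven would need tamion and bryvor (Recipe 1), but tamion is never obtained.
None of the 3 are reached.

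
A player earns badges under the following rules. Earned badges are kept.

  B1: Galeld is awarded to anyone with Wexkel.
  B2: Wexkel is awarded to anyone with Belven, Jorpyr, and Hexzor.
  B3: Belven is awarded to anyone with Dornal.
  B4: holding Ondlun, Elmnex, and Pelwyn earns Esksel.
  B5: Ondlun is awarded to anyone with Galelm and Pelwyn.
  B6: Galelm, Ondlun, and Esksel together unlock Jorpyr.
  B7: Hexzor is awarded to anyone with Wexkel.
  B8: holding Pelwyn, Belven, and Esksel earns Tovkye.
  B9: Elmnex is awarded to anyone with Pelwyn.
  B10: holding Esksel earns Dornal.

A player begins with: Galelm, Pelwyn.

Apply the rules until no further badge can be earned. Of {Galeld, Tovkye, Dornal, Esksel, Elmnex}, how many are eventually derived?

With Galelm and Pelwyn, Ondlun is earned (B5).
With Pelwyn, Elmnex is earned (B9).
With Ondlun, Elmnex, and Pelwyn, Esksel is earned (B4).
With Esksel, Dornal is earned (B10).
With Dornal, Belven is earned (B3).
With Pelwyn, Belven, and Esksel, Tovkye is earned (B8).
Galeld would need Wexkel (B1), but Wexkel is never earned.
Tovkye: reached.
Dornal: reached.
Esksel: reached.
Elmnex: reached.
Reached: Tovkye, Dornal, Esksel, and Elmnex — 4 of the 5.

4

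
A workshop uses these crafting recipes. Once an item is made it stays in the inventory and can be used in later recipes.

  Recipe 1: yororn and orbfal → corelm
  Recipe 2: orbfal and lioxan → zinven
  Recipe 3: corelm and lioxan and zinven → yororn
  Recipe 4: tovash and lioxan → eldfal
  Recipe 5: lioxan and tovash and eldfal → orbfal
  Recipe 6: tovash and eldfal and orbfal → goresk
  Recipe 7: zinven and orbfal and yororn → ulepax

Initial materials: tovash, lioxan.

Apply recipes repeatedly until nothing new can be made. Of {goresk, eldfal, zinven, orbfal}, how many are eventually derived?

4

Using Recipe 4, tovash and lioxan make eldfal.
Using Recipe 5, lioxan, tovash, and eldfal make orbfal.
Using Recipe 6, tovash, eldfal, and orbfal make goresk.
orbfal and lioxan → zinven (Recipe 2).
goresk: reached.
eldfal: reached.
zinven: reached.
orbfal: reached.
All 4 are reached.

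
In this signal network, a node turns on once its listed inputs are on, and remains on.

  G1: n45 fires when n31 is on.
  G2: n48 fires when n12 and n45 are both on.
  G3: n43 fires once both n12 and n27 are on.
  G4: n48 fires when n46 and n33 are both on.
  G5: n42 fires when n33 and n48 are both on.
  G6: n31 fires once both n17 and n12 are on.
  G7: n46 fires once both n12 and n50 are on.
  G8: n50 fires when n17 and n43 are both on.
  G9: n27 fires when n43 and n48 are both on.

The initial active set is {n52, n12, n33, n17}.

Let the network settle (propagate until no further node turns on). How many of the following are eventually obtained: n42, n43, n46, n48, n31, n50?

3

G6: n17 and n12 on → n31 on.
G1: n31 on → n45 on.
G2: n12 and n45 on → n48 on.
G5: n33 and n48 on → n42 on.
n42: reached.
n43 would need n12 and n27 (G3), but n27 never turns on.
n46 would need n12 and n50 (G7), but n50 never turns on.
n48: reached.
n31: reached.
n50 would need n17 and n43 (G8), but n43 never turns on.
Reached: n42, n48, and n31 — 3 of the 6.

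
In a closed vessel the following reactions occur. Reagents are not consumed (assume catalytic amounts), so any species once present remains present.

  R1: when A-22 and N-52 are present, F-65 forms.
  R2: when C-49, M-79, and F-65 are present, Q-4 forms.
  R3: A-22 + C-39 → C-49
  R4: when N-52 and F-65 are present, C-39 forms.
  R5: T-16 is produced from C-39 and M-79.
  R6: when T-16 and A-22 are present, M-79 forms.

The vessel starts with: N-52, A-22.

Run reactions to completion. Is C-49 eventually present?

A-22 and N-52 present → F-65 forms (R1).
N-52 and F-65 present → C-39 forms (R4).
A-22 and C-39 present → C-49 forms (R3).

Yes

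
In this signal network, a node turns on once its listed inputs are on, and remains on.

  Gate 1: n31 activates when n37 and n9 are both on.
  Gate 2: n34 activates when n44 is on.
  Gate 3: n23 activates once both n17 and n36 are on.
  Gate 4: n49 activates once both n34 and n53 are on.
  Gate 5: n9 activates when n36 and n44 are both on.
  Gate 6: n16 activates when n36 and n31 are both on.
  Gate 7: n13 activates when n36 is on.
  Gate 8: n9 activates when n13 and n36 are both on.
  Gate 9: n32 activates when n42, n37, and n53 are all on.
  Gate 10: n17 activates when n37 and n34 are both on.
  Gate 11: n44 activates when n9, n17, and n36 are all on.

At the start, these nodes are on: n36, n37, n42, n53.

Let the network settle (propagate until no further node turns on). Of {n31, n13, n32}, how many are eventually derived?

Gate 7: n36 on → n13 on.
Gate 9: n42, n37, and n53 on → n32 on.
Gate 8: n13 and n36 on → n9 on.
n37 and n9 are on, so n31 activates (Gate 1).
n31: reached.
n13: reached.
n32: reached.
All 3 are reached.

3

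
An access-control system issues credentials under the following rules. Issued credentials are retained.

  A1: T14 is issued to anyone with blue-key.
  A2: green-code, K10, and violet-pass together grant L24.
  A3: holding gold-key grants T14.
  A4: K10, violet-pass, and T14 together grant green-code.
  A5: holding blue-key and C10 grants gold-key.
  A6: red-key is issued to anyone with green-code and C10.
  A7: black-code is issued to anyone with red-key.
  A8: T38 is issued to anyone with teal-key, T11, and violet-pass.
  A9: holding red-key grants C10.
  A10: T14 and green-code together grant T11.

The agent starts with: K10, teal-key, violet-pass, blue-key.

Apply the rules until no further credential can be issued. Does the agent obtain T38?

Holding blue-key grants T14 (A1).
Holding K10, violet-pass, and T14 grants green-code (A4).
Holding T14 and green-code grants T11 (A10).
Holding teal-key, T11, and violet-pass grants T38 (A8).

Yes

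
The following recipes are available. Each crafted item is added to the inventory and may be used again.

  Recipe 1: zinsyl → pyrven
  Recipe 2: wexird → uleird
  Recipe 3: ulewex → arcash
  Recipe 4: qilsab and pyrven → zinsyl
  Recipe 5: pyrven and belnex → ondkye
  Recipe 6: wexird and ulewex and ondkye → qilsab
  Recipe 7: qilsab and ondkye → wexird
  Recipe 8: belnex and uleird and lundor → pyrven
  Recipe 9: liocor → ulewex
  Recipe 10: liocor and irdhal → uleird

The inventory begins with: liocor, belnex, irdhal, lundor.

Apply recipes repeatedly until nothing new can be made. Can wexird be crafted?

No

wexird would need qilsab and ondkye (Recipe 7), but qilsab is never obtained.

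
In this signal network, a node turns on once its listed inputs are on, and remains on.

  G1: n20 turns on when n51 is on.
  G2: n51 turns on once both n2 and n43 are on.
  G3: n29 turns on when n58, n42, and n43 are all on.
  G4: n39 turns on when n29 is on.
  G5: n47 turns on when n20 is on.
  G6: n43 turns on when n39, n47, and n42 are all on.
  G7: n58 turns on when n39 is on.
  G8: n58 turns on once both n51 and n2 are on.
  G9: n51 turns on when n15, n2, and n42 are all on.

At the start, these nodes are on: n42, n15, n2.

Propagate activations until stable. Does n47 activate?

G9: n15, n2, and n42 on → n51 on.
G1: n51 on → n20 on.
G5: n20 on → n47 on.

Yes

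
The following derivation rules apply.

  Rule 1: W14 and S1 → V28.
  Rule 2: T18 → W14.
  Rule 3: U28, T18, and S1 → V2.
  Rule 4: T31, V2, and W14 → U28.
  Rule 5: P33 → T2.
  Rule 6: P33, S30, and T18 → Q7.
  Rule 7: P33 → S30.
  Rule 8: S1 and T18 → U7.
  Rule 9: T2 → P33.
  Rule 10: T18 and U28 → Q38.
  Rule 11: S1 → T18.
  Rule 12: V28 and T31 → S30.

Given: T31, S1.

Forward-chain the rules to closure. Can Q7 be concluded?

Q7 would need P33, S30, and T18 (Rule 6), but P33 is never established.

No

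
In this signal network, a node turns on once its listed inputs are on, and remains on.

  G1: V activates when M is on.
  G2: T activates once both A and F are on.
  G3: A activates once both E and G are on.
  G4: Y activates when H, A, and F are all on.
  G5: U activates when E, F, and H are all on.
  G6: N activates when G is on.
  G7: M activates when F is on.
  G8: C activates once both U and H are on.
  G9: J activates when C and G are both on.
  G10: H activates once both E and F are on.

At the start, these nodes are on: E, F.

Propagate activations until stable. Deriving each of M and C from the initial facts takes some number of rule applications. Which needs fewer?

M

M: F is on, so M activates (G7). [1 rule application]
C: E and F are on, so H activates (G10). G5: E, F, and H on → U on. U and H are on, so C activates (G8). [3 rule applications]
M needs fewer.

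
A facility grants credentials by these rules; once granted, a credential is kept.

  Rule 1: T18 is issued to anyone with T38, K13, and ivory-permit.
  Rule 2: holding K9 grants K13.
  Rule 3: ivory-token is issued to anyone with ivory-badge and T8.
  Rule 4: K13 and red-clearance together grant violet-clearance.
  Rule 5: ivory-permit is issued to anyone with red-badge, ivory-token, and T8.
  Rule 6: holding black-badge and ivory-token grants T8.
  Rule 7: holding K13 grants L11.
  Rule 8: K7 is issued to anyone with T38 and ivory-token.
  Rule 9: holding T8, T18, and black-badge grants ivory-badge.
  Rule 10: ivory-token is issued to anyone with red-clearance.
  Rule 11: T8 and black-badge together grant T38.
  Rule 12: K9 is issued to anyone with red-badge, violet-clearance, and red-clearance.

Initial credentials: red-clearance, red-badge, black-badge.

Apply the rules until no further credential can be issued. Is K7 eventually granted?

Yes

Holding red-clearance grants ivory-token (Rule 10).
Holding black-badge and ivory-token grants T8 (Rule 6).
Holding T8 and black-badge grants T38 (Rule 11).
Holding T38 and ivory-token grants K7 (Rule 8).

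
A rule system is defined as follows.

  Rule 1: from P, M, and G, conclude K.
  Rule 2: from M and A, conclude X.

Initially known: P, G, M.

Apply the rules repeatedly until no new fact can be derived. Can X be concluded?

No

X would need M and A (Rule 2), but A is never established.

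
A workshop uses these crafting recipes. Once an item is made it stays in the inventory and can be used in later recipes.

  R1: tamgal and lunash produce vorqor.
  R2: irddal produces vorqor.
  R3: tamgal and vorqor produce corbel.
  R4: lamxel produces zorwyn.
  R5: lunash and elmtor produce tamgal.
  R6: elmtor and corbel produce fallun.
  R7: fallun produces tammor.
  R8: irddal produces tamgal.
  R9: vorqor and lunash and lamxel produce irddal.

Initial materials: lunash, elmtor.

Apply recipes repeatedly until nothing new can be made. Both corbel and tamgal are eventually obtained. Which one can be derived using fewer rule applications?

tamgal

tamgal: Using R5, lunash and elmtor make tamgal. [1 rule application]
corbel: lunash and elmtor → tamgal (R5). Using R1, tamgal and lunash make vorqor. Using R3, tamgal and vorqor make corbel. [3 rule applications]
tamgal needs fewer.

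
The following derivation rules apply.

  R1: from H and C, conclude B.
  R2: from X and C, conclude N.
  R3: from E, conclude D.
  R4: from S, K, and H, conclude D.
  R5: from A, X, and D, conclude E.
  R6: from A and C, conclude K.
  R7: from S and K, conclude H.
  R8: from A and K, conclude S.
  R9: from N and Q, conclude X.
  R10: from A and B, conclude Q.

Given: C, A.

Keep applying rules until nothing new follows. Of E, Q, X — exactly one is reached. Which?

A and C hold, so K follows (R6).
A and K hold, so S follows (R8).
From S and K, R7 gives H.
From H and C, R1 gives B.
A and B hold, so Q follows (R10).
X would need N and Q (R9), but N is never established. E would need A, X, and D (R5), but X is never established.

Q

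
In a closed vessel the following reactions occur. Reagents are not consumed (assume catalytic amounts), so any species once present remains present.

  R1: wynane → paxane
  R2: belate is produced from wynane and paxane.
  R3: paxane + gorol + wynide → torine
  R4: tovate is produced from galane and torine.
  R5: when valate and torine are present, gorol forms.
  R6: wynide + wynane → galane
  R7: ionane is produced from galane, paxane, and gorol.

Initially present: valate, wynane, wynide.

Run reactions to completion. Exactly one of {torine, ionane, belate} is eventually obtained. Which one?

wynane present → paxane forms (R1).
wynane and paxane present → belate forms (R2).
ionane would need galane, paxane, and gorol (R7), but gorol never forms. torine would need paxane, gorol, and wynide (R3), but gorol never forms.

belate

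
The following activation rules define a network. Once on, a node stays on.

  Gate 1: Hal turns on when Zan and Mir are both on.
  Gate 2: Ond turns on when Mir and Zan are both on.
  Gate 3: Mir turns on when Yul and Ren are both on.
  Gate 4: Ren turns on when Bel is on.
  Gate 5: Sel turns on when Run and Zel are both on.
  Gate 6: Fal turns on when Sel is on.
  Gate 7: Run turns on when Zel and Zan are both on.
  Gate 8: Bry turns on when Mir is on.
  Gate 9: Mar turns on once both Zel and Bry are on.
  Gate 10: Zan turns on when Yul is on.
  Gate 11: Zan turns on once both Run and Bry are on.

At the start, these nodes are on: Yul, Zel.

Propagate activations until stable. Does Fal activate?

Yul is on, so Zan turns on (Gate 10).
Zel and Zan are on, so Run turns on (Gate 7).
Gate 5: Run and Zel on → Sel on.
Sel is on, so Fal turns on (Gate 6).

Yes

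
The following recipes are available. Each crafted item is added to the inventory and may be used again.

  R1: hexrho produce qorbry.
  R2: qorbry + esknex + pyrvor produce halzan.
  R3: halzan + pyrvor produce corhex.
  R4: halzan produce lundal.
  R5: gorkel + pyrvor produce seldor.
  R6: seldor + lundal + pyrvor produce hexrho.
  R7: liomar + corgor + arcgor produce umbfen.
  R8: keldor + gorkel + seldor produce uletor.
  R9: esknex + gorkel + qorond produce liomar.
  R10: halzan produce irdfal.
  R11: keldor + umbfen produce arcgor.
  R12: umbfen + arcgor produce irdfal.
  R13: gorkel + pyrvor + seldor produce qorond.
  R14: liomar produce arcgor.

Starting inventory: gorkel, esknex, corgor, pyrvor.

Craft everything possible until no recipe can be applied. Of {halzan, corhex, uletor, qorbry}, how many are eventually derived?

halzan would need qorbry, esknex, and pyrvor (R2), but qorbry is never obtained.
corhex would need halzan and pyrvor (R3), but halzan is never obtained.
uletor would need keldor, gorkel, and seldor (R8), but keldor is never obtained.
qorbry would need hexrho (R1), but hexrho is never obtained.
None of the 4 are reached.

0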